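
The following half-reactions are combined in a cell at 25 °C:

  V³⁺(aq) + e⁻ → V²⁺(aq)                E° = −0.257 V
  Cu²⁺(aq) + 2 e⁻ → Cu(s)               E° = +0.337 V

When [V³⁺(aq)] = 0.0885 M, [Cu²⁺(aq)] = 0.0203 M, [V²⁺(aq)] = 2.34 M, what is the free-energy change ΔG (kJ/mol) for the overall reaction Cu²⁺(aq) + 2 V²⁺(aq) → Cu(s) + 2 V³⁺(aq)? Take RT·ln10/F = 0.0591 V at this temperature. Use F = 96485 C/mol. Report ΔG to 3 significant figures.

E°cell = +0.337 − (−0.257) = +0.594 V; the balanced reaction transfers n = 2 electrons.
Q = [V³⁺(aq)]^2 / ([Cu²⁺(aq)]·[V²⁺(aq)]^2) = 0.0705, so log Q = −1.152 and E = +0.594 − (0.0591/2)(−1.152) = +0.6280 V.
Then ΔG = −nFE = −2 × 96485 × +0.6280 J/mol = −121 kJ/mol.

−121 kJ/mol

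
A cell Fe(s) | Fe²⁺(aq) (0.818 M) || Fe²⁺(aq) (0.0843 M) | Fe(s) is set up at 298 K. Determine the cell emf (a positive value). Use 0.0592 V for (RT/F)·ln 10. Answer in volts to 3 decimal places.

For a concentration cell E°cell = 0, since both electrodes use the same couple.
The compartment with the higher Fe²⁺(aq) concentration (0.818 M) acts as the cathode; ions are reduced there and produced at the dilute (0.0843 M) anode.
With n = 2, Ecell = −(0.0592/2)·log([dilute]/[conc]) = −(0.0592/2)·log(0.0843/0.818) = +0.029 V.

0.029 V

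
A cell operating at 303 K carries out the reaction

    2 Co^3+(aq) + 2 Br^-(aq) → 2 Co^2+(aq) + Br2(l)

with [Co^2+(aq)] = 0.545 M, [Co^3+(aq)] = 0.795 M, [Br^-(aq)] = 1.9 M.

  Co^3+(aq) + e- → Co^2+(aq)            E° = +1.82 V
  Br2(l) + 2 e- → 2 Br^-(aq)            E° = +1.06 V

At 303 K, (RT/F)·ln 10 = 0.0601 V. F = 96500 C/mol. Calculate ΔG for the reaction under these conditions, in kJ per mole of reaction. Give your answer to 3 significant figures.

−152 kJ/mol

The standard cell potential is +1.82 − (+1.06) = +0.76 V, with n = 2 electrons in the balanced equation.
The reaction quotient is [Co^2+(aq)]^2 / ([Co^3+(aq)]^2·[Br^-(aq)]^2) = 0.13; by Nernst, E = +0.76 − (0.0601/2)(−0.885) = +0.7866 V.
ΔG = −nFE = −(2)(96500)(+0.7866) J/mol = −152 kJ/mol.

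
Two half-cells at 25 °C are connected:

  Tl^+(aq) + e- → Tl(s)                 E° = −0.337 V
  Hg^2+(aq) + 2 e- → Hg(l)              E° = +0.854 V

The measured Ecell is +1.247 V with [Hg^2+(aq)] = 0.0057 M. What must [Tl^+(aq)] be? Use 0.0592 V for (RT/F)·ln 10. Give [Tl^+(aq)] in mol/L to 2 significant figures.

Hg²⁺/Hg is the cathode (higher E°); E°cell = +0.854 − (−0.337) = +1.191 V with n = 2.
Rearranging E = E° − (0.0592/n)·log Q gives log Q = 2(+1.191 − (+1.247))/0.0592 = −1.892.
For Hg^2+(aq) + 2 Tl(s) → Hg(l) + 2 Tl^+(aq), the reaction quotient is Q = [Tl^+(aq)]^2 / [Hg^2+(aq)].
Solving for the unknown gives log [Tl^+(aq)] = −2.068, so [Tl^+(aq)] ≈ 0.0086 M.

0.0086 M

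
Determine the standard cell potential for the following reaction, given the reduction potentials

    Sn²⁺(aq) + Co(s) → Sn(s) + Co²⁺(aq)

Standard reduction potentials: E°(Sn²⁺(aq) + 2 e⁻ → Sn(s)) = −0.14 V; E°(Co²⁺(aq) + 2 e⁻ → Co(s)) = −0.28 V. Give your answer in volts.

Sn²⁺(aq) gains electrons, so the Sn²⁺/Sn couple is the cathode; the Co²⁺/Co couple is the anode.
E°cell = E°(cathode) − E°(anode) = −0.14 − (−0.28) = +0.14 V.

+0.14 V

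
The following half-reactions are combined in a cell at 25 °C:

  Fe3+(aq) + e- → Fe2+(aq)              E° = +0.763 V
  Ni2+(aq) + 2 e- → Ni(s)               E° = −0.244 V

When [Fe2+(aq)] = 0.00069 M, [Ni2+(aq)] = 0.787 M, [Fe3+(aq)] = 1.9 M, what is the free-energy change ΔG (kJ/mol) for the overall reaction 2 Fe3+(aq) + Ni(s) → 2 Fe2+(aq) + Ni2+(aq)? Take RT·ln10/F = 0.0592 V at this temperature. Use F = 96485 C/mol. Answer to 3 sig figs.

−234 kJ/mol

With Fe³⁺/Fe²⁺ reduced at the cathode, E°cell = +0.763 − (−0.244) = +1.007 V and n = 2.
Here Q = ([Fe2+(aq)]^2·[Ni2+(aq)]) / [Fe3+(aq)]^2 = 1.04×10^−7 (log Q = −6.984), giving E = +1.007 − (0.0592/2)·(−6.984) = +1.2137 V.
ΔG = −nFE = −(2)(96485)(+1.2137) J/mol = −234 kJ/mol.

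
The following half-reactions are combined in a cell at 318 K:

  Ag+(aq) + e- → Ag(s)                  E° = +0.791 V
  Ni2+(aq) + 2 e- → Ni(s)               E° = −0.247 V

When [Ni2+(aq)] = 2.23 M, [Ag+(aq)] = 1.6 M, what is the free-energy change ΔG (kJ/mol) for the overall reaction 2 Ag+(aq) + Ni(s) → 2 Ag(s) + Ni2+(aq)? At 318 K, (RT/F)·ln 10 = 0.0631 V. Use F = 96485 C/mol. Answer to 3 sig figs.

E°cell = +0.791 − (−0.247) = +1.038 V; the balanced reaction transfers n = 2 electrons.
Q = [Ni2+(aq)] / [Ag+(aq)]^2 = 0.871, so log Q = −0.060 and E = +1.038 − (0.0631/2)(−0.060) = +1.0399 V.
ΔG = −nFE = −(2)(96485)(+1.0399) J/mol = −201 kJ/mol.

−201 kJ/mol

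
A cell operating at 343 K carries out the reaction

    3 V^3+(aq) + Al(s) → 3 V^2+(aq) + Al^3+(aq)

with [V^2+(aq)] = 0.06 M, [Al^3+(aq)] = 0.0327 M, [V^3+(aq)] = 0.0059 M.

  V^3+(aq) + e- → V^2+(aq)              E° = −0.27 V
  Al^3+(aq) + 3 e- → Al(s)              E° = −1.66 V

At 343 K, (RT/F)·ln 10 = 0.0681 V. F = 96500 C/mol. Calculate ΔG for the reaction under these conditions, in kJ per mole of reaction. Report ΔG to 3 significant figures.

E°cell = −0.27 − (−1.66) = +1.39 V; the balanced reaction transfers n = 3 electrons.
Here Q = ([V^2+(aq)]^3·[Al^3+(aq)]) / [V^3+(aq)]^3 = 34.4 (log Q = 1.536), giving E = +1.39 − (0.0681/3)·(1.536) = +1.3551 V.
Finally ΔG = −nFE = −(3)(96500 C/mol)(+1.3551 V) = −392 kJ/mol.

−392 kJ/mol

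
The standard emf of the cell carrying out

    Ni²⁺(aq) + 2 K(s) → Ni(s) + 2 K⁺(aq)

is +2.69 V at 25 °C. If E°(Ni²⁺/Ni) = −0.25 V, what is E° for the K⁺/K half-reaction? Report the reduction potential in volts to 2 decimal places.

−2.94 V

In the reaction as written the Ni²⁺/Ni couple is reduced (cathode) and K⁺/K is oxidized (anode), so E°cell = E°(Ni²⁺/Ni) − E°(K⁺/K).
E°(K⁺/K) = E°(cathode) − E°cell = −0.25 − (+2.69) = −2.94 V.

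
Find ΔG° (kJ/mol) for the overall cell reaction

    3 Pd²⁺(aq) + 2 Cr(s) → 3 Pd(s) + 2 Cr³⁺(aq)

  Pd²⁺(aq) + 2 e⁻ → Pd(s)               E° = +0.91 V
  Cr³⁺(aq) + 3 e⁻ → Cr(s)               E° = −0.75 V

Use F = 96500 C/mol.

In the reaction as written Pd²⁺(aq) is reduced, so the Pd²⁺/Pd couple is the cathode and Cr³⁺/Cr is the anode.
E°cell = +0.91 − (−0.75) = +1.66 V; balancing electrons gives n = 6.
ΔG° = −nFE°cell = −(6)(96500)(+1.66) J/mol = −961 kJ/mol.

−961 kJ/mol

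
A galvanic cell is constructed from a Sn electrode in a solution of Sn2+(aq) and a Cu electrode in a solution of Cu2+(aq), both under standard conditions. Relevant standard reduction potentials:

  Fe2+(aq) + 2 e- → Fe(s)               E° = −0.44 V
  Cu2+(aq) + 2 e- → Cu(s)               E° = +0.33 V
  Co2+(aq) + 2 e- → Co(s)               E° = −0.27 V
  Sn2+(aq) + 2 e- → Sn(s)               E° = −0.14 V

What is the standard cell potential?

The Cu²⁺/Cu couple has the higher E°, so Cu ion is reduced (cathode) and Sn is oxidized (anode).
E°cell = E°(cathode) − E°(anode) = +0.33 − (−0.14) = +0.47 V.

+0.47 V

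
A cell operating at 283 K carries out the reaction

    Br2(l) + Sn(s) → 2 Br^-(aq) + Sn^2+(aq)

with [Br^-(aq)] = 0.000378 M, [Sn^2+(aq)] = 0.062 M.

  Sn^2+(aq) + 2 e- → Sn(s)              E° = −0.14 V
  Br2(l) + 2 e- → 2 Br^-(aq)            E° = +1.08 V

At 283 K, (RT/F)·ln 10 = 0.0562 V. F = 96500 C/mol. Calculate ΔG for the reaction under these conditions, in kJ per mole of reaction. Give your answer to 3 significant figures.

−279 kJ/mol

With Br₂/Br⁻ reduced at the cathode, E°cell = +1.08 − (−0.14) = +1.22 V and n = 2.
Q = [Br^-(aq)]^2·[Sn^2+(aq)] = 8.86×10^−9, so log Q = −8.053 and E = +1.22 − (0.0562/2)(−8.053) = +1.4463 V.
Finally ΔG = −nFE = −(2)(96500 C/mol)(+1.4463 V) = −279 kJ/mol.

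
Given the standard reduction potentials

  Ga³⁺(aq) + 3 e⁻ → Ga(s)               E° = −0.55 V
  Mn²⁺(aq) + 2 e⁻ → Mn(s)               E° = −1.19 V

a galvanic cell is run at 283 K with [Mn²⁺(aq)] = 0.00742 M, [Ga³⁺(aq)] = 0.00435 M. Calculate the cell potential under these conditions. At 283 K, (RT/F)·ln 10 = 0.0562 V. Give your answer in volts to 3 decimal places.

+0.656 V

Since E°(Ga³⁺/Ga) > E°(Mn²⁺/Mn), Ga³⁺/Ga serves as the cathode.
E°cell = −0.55 − (−1.19) = +0.64 V, with n = 6 electrons transferred.
Balancing gives 2 Ga³⁺(aq) + 3 Mn(s) → 2 Ga(s) + 3 Mn²⁺(aq); hence Q = [Mn²⁺(aq)]^3 / [Ga³⁺(aq)]^2 = 0.0216 (log Q = −1.666).
E = E° − (0.0562/n)·log Q = +0.64 − (0.0562/6)(−1.666) = +0.656 V.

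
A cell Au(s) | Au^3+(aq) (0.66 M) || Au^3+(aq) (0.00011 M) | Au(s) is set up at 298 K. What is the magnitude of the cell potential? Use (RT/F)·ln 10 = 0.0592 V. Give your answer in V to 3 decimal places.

0.075 V

For a concentration cell E°cell = 0, since both electrodes use the same couple.
The compartment with the higher Au^3+(aq) concentration (0.66 M) acts as the cathode; ions are reduced there and produced at the dilute (0.00011 M) anode.
With n = 3, Ecell = −(0.0592/3)·log([dilute]/[conc]) = −(0.0592/3)·log(0.00011/0.66) = +0.075 V.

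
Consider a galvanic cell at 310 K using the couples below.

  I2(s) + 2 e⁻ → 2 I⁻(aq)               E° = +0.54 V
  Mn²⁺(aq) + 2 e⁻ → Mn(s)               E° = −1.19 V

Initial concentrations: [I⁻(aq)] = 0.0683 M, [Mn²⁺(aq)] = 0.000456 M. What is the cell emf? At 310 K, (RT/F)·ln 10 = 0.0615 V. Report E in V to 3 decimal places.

Since E°(I₂/I⁻) > E°(Mn²⁺/Mn), I₂/I⁻ serves as the cathode.
E°cell = +0.54 − (−1.19) = +1.73 V, with n = 2 electrons transferred.
For the overall reaction I2(s) + Mn(s) → 2 I⁻(aq) + Mn²⁺(aq), Q = [I⁻(aq)]^2·[Mn²⁺(aq)] = 2.13×10^−6, giving log Q = −5.672.
Applying E = E° − (RT ln10/nF)·log Q gives +1.73 − (0.0615/2)(−5.672) = +1.904 V.

+1.904 V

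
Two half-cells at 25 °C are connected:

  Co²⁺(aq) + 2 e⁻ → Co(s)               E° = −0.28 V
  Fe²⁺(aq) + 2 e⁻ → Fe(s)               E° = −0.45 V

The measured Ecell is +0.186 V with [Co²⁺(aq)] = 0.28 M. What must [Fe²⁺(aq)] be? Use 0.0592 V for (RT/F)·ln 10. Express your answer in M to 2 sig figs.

0.081 M

Co²⁺/Co is the cathode (higher E°); E°cell = −0.28 − (−0.45) = +0.17 V with n = 2.
From the Nernst equation, log Q = n(E° − E)/0.0592 = 2·(+0.17 − (+0.186))/0.0592 = −0.541.
Balancing electrons gives Co²⁺(aq) + Fe(s) → Co(s) + Fe²⁺(aq); thus Q = [Fe²⁺(aq)] / [Co²⁺(aq)].
Isolating [Fe²⁺(aq)] in Q = 10^{−0.541} yields log [Fe²⁺(aq)] = −1.094, i.e. 0.081 M.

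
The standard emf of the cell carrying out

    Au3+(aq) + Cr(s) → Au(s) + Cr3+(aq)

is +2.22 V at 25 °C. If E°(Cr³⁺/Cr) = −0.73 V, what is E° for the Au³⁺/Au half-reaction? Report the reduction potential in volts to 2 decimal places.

In the reaction as written the Au³⁺/Au couple is reduced (cathode) and Cr³⁺/Cr is oxidized (anode), so E°cell = E°(Au³⁺/Au) − E°(Cr³⁺/Cr).
E°(Au³⁺/Au) = E°cell + E°(anode) = +2.22 + (−0.73) = +1.49 V.

+1.49 V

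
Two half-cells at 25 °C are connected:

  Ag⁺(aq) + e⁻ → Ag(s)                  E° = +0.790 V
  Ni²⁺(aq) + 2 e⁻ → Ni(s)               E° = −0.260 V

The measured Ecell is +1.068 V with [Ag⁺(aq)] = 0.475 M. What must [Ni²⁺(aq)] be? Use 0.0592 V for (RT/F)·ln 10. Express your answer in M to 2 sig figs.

With Ag⁺/Ag at the cathode and Ni²⁺/Ni at the anode, E°cell = +0.790 − (−0.260) = +1.050 V (n = 2).
From the Nernst equation, log Q = n(E° − E)/0.0592 = 2·(+1.050 − (+1.068))/0.0592 = −0.608.
For 2 Ag⁺(aq) + Ni(s) → 2 Ag(s) + Ni²⁺(aq), the reaction quotient is Q = [Ni²⁺(aq)] / [Ag⁺(aq)]^2.
Solving for the unknown gives log [Ni²⁺(aq)] = −1.255, so [Ni²⁺(aq)] ≈ 0.056 M.

0.056 M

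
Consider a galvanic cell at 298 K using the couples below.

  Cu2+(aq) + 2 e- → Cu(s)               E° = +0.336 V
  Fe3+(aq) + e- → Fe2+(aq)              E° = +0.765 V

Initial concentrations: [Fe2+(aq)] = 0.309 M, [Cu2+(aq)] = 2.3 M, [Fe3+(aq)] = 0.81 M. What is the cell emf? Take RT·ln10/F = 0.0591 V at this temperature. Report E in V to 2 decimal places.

+0.44 V

The Fe³⁺/Fe²⁺ couple has the more positive E°, so it is the cathode; Cu²⁺/Cu is the anode.
E°cell = E°cat − E°an = +0.765 − (+0.336) = +0.429 V; n = 2.
Balancing gives 2 Fe3+(aq) + Cu(s) → 2 Fe2+(aq) + Cu2+(aq); hence Q = ([Fe2+(aq)]^2·[Cu2+(aq)]) / [Fe3+(aq)]^2 = 0.335 (log Q = −0.475).
E = E° − (0.0591/n)·log Q = +0.429 − (0.0591/2)(−0.475) = +0.44 V.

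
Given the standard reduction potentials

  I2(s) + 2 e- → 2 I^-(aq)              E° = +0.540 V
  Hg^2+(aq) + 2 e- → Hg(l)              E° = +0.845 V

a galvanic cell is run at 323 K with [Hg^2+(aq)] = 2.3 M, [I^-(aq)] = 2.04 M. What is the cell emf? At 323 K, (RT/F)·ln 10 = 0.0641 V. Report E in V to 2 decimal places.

+0.34 V

The Hg²⁺/Hg couple has the more positive E°, so it is the cathode; I₂/I⁻ is the anode.
The standard potential is +0.845 − (+0.540) = +0.305 V and the balanced reaction transfers n = 2 electrons.
Balancing gives Hg^2+(aq) + 2 I^-(aq) → Hg(l) + I2(s); hence Q = 1 / ([Hg^2+(aq)]·[I^-(aq)]^2) = 0.104 (log Q = −0.981).
Applying E = E° − (RT ln10/nF)·log Q gives +0.305 − (0.0641/2)(−0.981) = +0.34 V.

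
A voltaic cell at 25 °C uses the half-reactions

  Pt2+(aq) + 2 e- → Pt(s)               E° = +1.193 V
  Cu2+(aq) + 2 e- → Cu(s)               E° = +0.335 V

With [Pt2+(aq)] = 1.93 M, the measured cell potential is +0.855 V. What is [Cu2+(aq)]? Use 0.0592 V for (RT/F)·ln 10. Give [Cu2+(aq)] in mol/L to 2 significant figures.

2.4 M

The Pt²⁺/Pt couple has the larger reduction potential, so it is the cathode: E°cell = +1.193 − (+0.335) = +0.858 V and n = 2.
Rearranging E = E° − (0.0592/n)·log Q gives log Q = 2(+0.858 − (+0.855))/0.0592 = 0.101.
For Pt2+(aq) + Cu(s) → Pt(s) + Cu2+(aq), the reaction quotient is Q = [Cu2+(aq)] / [Pt2+(aq)].
Solving for the unknown gives log [Cu2+(aq)] = 0.387, so [Cu2+(aq)] ≈ 2.4 M.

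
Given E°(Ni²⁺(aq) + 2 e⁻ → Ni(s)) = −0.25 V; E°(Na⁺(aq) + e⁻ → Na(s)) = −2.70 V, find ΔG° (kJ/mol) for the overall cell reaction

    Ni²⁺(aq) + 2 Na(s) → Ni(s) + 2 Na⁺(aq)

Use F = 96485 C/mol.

In the reaction as written Ni²⁺(aq) is reduced, so the Ni²⁺/Ni couple is the cathode and Na⁺/Na is the anode.
E°cell = −0.25 − (−2.70) = +2.45 V; balancing electrons gives n = 2.
ΔG° = −nFE°cell = −(2)(96485)(+2.45) J/mol = −473 kJ/mol.

−473 kJ/mol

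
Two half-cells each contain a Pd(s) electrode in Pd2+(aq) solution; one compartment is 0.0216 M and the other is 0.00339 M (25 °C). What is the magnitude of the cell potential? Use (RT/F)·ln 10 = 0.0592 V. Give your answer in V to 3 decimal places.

For a concentration cell E°cell = 0, since both electrodes use the same couple.
The compartment with the higher Pd2+(aq) concentration (0.0216 M) acts as the cathode; ions are reduced there and produced at the dilute (0.00339 M) anode.
With n = 2, Ecell = −(0.0592/2)·log([dilute]/[conc]) = −(0.0592/2)·log(0.00339/0.0216) = +0.024 V.

0.024 V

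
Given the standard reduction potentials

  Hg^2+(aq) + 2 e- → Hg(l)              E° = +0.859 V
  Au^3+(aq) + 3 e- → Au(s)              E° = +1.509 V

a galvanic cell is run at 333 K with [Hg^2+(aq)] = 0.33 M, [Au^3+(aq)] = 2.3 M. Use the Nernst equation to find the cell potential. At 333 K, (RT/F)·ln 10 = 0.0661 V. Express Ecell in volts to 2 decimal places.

Au³⁺/Au is reduced (cathode, E° = +1.509 V) and Hg²⁺/Hg is oxidized (anode).
E°cell = E°cat − E°an = +1.509 − (+0.859) = +0.650 V; n = 6.
For the overall reaction 2 Au^3+(aq) + 3 Hg(l) → 2 Au(s) + 3 Hg^2+(aq), Q = [Hg^2+(aq)]^3 / [Au^3+(aq)]^2 = 0.00679, giving log Q = −2.168.
By the Nernst equation, E = +0.650 − (0.0661/6)·(−2.168) = +0.67 V.

+0.67 V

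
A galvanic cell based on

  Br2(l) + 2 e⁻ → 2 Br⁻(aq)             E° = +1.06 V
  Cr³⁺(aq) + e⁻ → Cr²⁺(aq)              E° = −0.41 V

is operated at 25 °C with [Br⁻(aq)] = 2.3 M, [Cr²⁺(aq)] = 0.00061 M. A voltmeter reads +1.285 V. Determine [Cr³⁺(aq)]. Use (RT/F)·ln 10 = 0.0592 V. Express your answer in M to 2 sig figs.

The Br₂/Br⁻ couple has the larger reduction potential, so it is the cathode: E°cell = +1.06 − (−0.41) = +1.47 V and n = 2.
Since E = E° − (0.0592/n)·log Q, log Q = n(E° − E)/0.0592 = 6.250.
The balanced reaction is Br2(l) + 2 Cr²⁺(aq) → 2 Br⁻(aq) + 2 Cr³⁺(aq), so Q = ([Br⁻(aq)]^2·[Cr³⁺(aq)]^2) / [Cr²⁺(aq)]^2.
Isolating [Cr³⁺(aq)] in Q = 10^{6.250} yields log [Cr³⁺(aq)] = −0.451, i.e. 0.35 M.

0.35 M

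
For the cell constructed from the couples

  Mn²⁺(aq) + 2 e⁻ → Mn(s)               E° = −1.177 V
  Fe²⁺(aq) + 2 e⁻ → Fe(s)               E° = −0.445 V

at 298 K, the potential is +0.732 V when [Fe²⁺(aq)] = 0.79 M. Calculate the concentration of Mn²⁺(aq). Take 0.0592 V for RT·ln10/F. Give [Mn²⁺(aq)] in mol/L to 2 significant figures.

0.79 M

With Fe²⁺/Fe at the cathode and Mn²⁺/Mn at the anode, E°cell = −0.445 − (−1.177) = +0.732 V (n = 2).
Rearranging E = E° − (0.0592/n)·log Q gives log Q = 2(+0.732 − (+0.732))/0.0592 = 0.000.
The balanced reaction is Fe²⁺(aq) + Mn(s) → Fe(s) + Mn²⁺(aq), so Q = [Mn²⁺(aq)] / [Fe²⁺(aq)].
Isolating [Mn²⁺(aq)] in Q = 10^{0.000} yields log [Mn²⁺(aq)] = −0.102, i.e. 0.79 M.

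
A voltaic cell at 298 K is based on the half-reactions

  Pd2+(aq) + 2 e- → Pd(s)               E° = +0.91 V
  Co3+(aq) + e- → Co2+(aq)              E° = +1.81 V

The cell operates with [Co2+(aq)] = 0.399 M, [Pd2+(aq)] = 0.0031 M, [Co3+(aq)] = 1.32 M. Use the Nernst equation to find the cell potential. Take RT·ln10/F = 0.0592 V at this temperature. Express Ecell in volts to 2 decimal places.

Since E°(Co³⁺/Co²⁺) > E°(Pd²⁺/Pd), Co³⁺/Co²⁺ serves as the cathode.
The standard potential is +1.81 − (+0.91) = +0.90 V and the balanced reaction transfers n = 2 electrons.
For the overall reaction 2 Co3+(aq) + Pd(s) → 2 Co2+(aq) + Pd2+(aq), Q = ([Co2+(aq)]^2·[Pd2+(aq)]) / [Co3+(aq)]^2 = 0.000283, giving log Q = −3.548.
By the Nernst equation, E = +0.90 − (0.0592/2)·(−3.548) = +1.01 V.

+1.01 V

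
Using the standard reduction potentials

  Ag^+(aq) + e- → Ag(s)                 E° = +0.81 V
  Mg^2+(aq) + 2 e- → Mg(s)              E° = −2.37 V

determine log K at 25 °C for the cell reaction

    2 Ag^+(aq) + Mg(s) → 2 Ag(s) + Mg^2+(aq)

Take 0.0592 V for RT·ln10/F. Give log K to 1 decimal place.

log K = 107.4

The Ag⁺/Ag couple is reduced (cathode); E°cell = +0.81 − (−2.37) = +3.18 V with n = 2.
At equilibrium E = 0, so log K = nE°cell / 0.0592 = (2)(+3.18) / 0.0592 = 107.4.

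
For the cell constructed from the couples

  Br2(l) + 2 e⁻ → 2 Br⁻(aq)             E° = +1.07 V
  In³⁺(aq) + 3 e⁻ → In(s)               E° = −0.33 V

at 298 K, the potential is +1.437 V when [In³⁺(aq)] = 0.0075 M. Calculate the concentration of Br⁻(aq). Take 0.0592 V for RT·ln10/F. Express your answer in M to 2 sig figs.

1.2 M

Br₂/Br⁻ is the cathode (higher E°); E°cell = +1.07 − (−0.33) = +1.40 V with n = 6.
Since E = E° − (0.0592/n)·log Q, log Q = n(E° − E)/0.0592 = −3.750.
For 3 Br2(l) + 2 In(s) → 6 Br⁻(aq) + 2 In³⁺(aq), the reaction quotient is Q = [Br⁻(aq)]^6·[In³⁺(aq)]^2.
Isolating [Br⁻(aq)] in Q = 10^{−3.750} yields log [Br⁻(aq)] = 0.083, i.e. 1.2 M.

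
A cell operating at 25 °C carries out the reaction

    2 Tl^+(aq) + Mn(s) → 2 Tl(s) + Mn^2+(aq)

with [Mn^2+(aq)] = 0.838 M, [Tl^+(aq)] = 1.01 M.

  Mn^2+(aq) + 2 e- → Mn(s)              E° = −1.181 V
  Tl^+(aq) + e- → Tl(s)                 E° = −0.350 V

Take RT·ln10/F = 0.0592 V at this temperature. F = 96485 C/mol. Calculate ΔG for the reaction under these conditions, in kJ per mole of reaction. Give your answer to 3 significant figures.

−161 kJ/mol

The standard cell potential is −0.350 − (−1.181) = +0.831 V, with n = 2 electrons in the balanced equation.
The reaction quotient is [Mn^2+(aq)] / [Tl^+(aq)]^2 = 0.821; by Nernst, E = +0.831 − (0.0592/2)(−0.085) = +0.8335 V.
ΔG = −nFE = −(2)(96485)(+0.8335) J/mol = −161 kJ/mol.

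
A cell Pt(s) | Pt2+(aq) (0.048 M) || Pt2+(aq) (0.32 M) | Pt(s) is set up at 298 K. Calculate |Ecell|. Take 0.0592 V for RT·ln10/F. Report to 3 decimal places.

0.024 V

For a concentration cell E°cell = 0, since both electrodes use the same couple.
The compartment with the higher Pt2+(aq) concentration (0.32 M) acts as the cathode; ions are reduced there and produced at the dilute (0.048 M) anode.
With n = 2, Ecell = −(0.0592/2)·log([dilute]/[conc]) = −(0.0592/2)·log(0.048/0.32) = +0.024 V.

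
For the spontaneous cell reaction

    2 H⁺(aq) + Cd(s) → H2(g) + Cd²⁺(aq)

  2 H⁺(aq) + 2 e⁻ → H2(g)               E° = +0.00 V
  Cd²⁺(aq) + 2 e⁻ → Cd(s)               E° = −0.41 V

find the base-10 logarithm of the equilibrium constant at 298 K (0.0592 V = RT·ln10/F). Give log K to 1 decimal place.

log K = 13.9

The 2H⁺/H₂ couple is reduced (cathode); E°cell = +0.00 − (−0.41) = +0.41 V with n = 2.
At equilibrium E = 0, so log K = nE°cell / 0.0592 = (2)(+0.41) / 0.0592 = 13.9.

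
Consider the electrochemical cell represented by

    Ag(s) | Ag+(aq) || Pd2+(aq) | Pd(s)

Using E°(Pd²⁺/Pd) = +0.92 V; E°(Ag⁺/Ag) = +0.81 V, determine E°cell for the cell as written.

+0.11 V

By convention the left-hand electrode in cell notation is the anode (oxidation) and the right-hand electrode is the cathode (reduction).
E°cell = E°(right) − E°(left) = +0.92 − (+0.81) = +0.11 V.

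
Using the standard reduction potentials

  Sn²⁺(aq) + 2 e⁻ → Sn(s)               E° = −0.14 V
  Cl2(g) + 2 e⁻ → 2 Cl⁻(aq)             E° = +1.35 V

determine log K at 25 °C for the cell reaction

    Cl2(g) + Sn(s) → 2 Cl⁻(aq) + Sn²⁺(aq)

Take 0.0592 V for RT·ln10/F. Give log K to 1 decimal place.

log K = 50.3

The Cl₂/Cl⁻ couple is reduced (cathode); E°cell = +1.35 − (−0.14) = +1.49 V with n = 2.
At equilibrium E = 0, so log K = nE°cell / 0.0592 = (2)(+1.49) / 0.0592 = 50.3.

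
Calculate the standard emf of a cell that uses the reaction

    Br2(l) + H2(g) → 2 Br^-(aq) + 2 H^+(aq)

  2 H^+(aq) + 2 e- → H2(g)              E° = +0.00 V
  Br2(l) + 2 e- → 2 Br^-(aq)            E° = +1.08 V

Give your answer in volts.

+1.08 V

In the reaction as written, Br2(l) is reduced (cathode) and H^+(aq) is produced by oxidation at the anode.
E°cell = E°(cathode) − E°(anode) = +1.08 − (+0.00) = +1.08 V.
The positive value indicates the reaction is spontaneous as written.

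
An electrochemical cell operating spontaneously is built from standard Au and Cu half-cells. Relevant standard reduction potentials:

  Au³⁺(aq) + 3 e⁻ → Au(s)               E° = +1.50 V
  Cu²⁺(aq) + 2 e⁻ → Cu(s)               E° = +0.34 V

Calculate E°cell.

+1.16 V

Of the two couples in this cell, the one with the more positive reduction potential is reduced at the cathode: here that is Au³⁺/Au (+1.50 V); Cu²⁺/Cu (+0.34 V) is the anode.
E°cell = E°(cathode) − E°(anode) = +1.50 − (+0.34) = +1.16 V.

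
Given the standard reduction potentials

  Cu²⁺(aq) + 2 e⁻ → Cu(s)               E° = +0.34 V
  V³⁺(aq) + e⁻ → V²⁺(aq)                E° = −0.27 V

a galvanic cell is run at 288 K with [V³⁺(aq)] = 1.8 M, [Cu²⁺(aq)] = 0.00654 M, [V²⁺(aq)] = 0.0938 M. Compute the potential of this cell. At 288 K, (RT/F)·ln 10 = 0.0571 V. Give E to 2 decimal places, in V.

+0.47 V

Cu²⁺/Cu is reduced (cathode, E° = +0.34 V) and V³⁺/V²⁺ is oxidized (anode).
E°cell = +0.34 − (−0.27) = +0.61 V, with n = 2 electrons transferred.
The balanced reaction is Cu²⁺(aq) + 2 V²⁺(aq) → Cu(s) + 2 V³⁺(aq), so Q = [V³⁺(aq)]^2 / ([Cu²⁺(aq)]·[V²⁺(aq)]^2) = 5.63×10^4 and log Q = 4.751.
E = E° − (0.0571/n)·log Q = +0.61 − (0.0571/2)(4.751) = +0.47 V.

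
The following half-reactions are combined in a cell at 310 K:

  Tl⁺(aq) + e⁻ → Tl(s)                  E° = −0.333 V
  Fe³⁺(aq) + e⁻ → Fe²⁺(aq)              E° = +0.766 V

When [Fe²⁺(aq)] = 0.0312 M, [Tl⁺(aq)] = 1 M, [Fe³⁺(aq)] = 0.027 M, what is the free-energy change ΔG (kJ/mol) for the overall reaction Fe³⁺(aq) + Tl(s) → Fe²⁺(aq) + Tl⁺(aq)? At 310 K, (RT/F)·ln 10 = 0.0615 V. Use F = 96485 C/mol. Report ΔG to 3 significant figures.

With Fe³⁺/Fe²⁺ reduced at the cathode, E°cell = +0.766 − (−0.333) = +1.099 V and n = 1.
The reaction quotient is ([Fe²⁺(aq)]·[Tl⁺(aq)]) / [Fe³⁺(aq)] = 1.16; by Nernst, E = +1.099 − (0.0615/1)(0.063) = +1.0951 V.
Then ΔG = −nFE = −1 × 96485 × +1.0951 J/mol = −106 kJ/mol.

−106 kJ/mol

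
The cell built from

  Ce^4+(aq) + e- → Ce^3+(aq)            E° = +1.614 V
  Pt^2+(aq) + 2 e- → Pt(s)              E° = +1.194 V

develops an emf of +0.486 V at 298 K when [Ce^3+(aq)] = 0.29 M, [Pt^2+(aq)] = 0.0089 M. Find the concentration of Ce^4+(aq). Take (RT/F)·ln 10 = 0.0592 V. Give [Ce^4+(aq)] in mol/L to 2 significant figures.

0.36 M

With Ce⁴⁺/Ce³⁺ at the cathode and Pt²⁺/Pt at the anode, E°cell = +1.614 − (+1.194) = +0.420 V (n = 2).
Since E = E° − (0.0592/n)·log Q, log Q = n(E° − E)/0.0592 = −2.230.
The balanced reaction is 2 Ce^4+(aq) + Pt(s) → 2 Ce^3+(aq) + Pt^2+(aq), so Q = ([Ce^3+(aq)]^2·[Pt^2+(aq)]) / [Ce^4+(aq)]^2.
Solving for the unknown gives log [Ce^4+(aq)] = −0.448, so [Ce^4+(aq)] ≈ 0.36 M.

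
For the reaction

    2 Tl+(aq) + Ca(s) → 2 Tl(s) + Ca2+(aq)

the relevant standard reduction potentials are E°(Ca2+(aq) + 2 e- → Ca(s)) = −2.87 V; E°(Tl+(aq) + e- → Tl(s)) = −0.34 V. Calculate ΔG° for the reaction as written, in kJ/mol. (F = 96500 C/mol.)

In the reaction as written Tl+(aq) is reduced, so the Tl⁺/Tl couple is the cathode and Ca²⁺/Ca is the anode.
E°cell = −0.34 − (−2.87) = +2.53 V; balancing electrons gives n = 2.
ΔG° = −nFE°cell = −(2)(96500)(+2.53) J/mol = −488 kJ/mol.

−488 kJ/mol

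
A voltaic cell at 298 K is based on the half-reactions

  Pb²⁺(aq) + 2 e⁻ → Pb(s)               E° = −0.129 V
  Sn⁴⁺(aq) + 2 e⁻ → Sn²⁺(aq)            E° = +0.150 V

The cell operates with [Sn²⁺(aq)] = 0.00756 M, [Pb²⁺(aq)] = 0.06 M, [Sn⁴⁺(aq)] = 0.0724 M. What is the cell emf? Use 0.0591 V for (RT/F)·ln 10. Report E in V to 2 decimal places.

Sn⁴⁺/Sn²⁺ is reduced (cathode, E° = +0.150 V) and Pb²⁺/Pb is oxidized (anode).
E°cell = E°cat − E°an = +0.150 − (−0.129) = +0.279 V; n = 2.
The balanced reaction is Sn⁴⁺(aq) + Pb(s) → Sn²⁺(aq) + Pb²⁺(aq), so Q = ([Sn²⁺(aq)]·[Pb²⁺(aq)]) / [Sn⁴⁺(aq)] = 0.00627 and log Q = −2.203.
Applying E = E° − (RT ln10/nF)·log Q gives +0.279 − (0.0591/2)(−2.203) = +0.34 V.

+0.34 V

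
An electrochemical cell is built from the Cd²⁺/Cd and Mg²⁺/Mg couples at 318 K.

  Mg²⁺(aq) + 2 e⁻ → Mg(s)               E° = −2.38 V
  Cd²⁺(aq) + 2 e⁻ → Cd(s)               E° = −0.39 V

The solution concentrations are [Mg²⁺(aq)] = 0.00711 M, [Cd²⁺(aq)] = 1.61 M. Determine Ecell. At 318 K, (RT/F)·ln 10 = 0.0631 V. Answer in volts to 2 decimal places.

Cd²⁺/Cd is reduced (cathode, E° = −0.39 V) and Mg²⁺/Mg is oxidized (anode).
The standard potential is −0.39 − (−2.38) = +1.99 V and the balanced reaction transfers n = 2 electrons.
Balancing gives Cd²⁺(aq) + Mg(s) → Cd(s) + Mg²⁺(aq); hence Q = [Mg²⁺(aq)] / [Cd²⁺(aq)] = 0.00442 (log Q = −2.355).
E = E° − (0.0631/n)·log Q = +1.99 − (0.0631/2)(−2.355) = +2.06 V.

+2.06 V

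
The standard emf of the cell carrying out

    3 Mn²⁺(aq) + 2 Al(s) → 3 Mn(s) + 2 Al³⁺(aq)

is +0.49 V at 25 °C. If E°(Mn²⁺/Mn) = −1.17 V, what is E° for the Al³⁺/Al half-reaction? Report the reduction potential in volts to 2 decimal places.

−1.66 V

In the reaction as written the Mn²⁺/Mn couple is reduced (cathode) and Al³⁺/Al is oxidized (anode), so E°cell = E°(Mn²⁺/Mn) − E°(Al³⁺/Al).
E°(Al³⁺/Al) = E°(cathode) − E°cell = −1.17 − (+0.49) = −1.66 V.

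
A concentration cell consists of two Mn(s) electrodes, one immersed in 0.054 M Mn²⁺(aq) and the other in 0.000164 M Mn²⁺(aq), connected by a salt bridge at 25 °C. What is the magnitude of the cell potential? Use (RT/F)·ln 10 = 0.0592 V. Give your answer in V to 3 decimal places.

0.075 V

For a concentration cell E°cell = 0, since both electrodes use the same couple.
The compartment with the higher Mn²⁺(aq) concentration (0.054 M) acts as the cathode; ions are reduced there and produced at the dilute (0.000164 M) anode.
With n = 2, Ecell = −(0.0592/2)·log([dilute]/[conc]) = −(0.0592/2)·log(0.000164/0.054) = +0.075 V.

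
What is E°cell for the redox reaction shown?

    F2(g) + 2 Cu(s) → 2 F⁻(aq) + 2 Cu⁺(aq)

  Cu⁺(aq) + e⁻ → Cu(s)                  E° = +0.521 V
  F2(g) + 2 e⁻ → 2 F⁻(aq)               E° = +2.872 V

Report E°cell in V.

In the reaction as written, F2(g) is reduced (cathode) and Cu⁺(aq) is produced by oxidation at the anode.
E°cell = E°(cathode) − E°(anode) = +2.872 − (+0.521) = +2.351 V.
The positive value indicates the reaction is spontaneous as written.

+2.351 V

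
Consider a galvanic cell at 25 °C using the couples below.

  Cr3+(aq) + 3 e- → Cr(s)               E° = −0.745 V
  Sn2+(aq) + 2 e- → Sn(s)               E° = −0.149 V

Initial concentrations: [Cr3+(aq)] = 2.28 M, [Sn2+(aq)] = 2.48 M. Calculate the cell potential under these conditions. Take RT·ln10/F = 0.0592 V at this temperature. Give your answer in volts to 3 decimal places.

Sn²⁺/Sn is reduced (cathode, E° = −0.149 V) and Cr³⁺/Cr is oxidized (anode).
The standard potential is −0.149 − (−0.745) = +0.596 V and the balanced reaction transfers n = 6 electrons.
For the overall reaction 3 Sn2+(aq) + 2 Cr(s) → 3 Sn(s) + 2 Cr3+(aq), Q = [Cr3+(aq)]^2 / [Sn2+(aq)]^3 = 0.341, giving log Q = −0.467.
Applying E = E° − (RT ln10/nF)·log Q gives +0.596 − (0.0592/6)(−0.467) = +0.601 V.

+0.601 V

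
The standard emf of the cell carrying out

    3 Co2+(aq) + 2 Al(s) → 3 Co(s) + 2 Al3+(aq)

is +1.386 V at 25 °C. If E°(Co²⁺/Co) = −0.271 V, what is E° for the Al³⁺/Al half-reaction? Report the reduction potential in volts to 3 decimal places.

−1.657 V

In the reaction as written the Co²⁺/Co couple is reduced (cathode) and Al³⁺/Al is oxidized (anode), so E°cell = E°(Co²⁺/Co) − E°(Al³⁺/Al).
E°(Al³⁺/Al) = E°(cathode) − E°cell = −0.271 − (+1.386) = −1.657 V.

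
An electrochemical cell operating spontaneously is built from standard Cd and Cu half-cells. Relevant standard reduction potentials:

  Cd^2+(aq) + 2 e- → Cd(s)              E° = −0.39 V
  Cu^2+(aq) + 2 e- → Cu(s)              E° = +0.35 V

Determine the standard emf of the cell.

Of the two couples in this cell, the one with the more positive reduction potential is reduced at the cathode: here that is Cu²⁺/Cu (+0.35 V); Cd²⁺/Cd (−0.39 V) is the anode.
E°cell = E°(cathode) − E°(anode) = +0.35 − (−0.39) = +0.74 V.

+0.74 V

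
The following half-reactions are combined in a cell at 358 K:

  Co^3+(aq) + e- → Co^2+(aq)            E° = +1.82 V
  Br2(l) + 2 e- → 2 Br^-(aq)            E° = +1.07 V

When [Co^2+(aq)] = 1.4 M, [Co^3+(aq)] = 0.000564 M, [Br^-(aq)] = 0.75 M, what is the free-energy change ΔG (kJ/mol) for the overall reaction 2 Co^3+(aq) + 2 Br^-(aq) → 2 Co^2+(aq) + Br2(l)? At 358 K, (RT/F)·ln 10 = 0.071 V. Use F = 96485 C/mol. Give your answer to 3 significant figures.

−96.5 kJ/mol

E°cell = +1.82 − (+1.07) = +0.75 V; the balanced reaction transfers n = 2 electrons.
Here Q = [Co^2+(aq)]^2 / ([Co^3+(aq)]^2·[Br^-(aq)]^2) = 1.1×10^7 (log Q = 7.040), giving E = +0.75 − (0.071/2)·(7.040) = +0.5001 V.
Finally ΔG = −nFE = −(2)(96485 C/mol)(+0.5001 V) = −96.5 kJ/mol.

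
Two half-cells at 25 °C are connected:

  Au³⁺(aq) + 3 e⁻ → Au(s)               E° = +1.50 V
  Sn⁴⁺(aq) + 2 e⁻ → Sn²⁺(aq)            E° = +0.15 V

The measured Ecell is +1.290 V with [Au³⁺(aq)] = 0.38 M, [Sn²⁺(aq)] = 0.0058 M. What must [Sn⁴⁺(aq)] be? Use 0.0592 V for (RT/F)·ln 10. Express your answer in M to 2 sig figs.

0.32 M

Au³⁺/Au is the cathode (higher E°); E°cell = +1.50 − (+0.15) = +1.35 V with n = 6.
From the Nernst equation, log Q = n(E° − E)/0.0592 = 6·(+1.35 − (+1.290))/0.0592 = 6.081.
For 2 Au³⁺(aq) + 3 Sn²⁺(aq) → 2 Au(s) + 3 Sn⁴⁺(aq), the reaction quotient is Q = [Sn⁴⁺(aq)]^3 / ([Au³⁺(aq)]^2·[Sn²⁺(aq)]^3).
Isolating [Sn⁴⁺(aq)] in Q = 10^{6.081} yields log [Sn⁴⁺(aq)] = −0.490, i.e. 0.32 M.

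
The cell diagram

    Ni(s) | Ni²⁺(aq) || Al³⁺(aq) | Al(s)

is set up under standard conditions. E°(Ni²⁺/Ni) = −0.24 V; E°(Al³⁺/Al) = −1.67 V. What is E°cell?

−1.43 V

By convention the left-hand electrode in cell notation is the anode (oxidation) and the right-hand electrode is the cathode (reduction).
E°cell = E°(right) − E°(left) = −1.67 − (−0.24) = −1.43 V.
The negative sign shows that, as written, the cell would require an external voltage to drive the reaction.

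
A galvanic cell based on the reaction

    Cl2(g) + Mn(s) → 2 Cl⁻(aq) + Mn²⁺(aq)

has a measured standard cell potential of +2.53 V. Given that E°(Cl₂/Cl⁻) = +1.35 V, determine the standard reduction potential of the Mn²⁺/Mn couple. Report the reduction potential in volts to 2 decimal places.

In the reaction as written the Cl₂/Cl⁻ couple is reduced (cathode) and Mn²⁺/Mn is oxidized (anode), so E°cell = E°(Cl₂/Cl⁻) − E°(Mn²⁺/Mn).
E°(Mn²⁺/Mn) = E°(cathode) − E°cell = +1.35 − (+2.53) = −1.18 V.

−1.18 V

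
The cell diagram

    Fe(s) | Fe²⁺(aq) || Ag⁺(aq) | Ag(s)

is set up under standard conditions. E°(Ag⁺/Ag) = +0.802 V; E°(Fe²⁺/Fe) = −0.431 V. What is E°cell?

By convention the left-hand electrode in cell notation is the anode (oxidation) and the right-hand electrode is the cathode (reduction).
E°cell = E°(right) − E°(left) = +0.802 − (−0.431) = +1.233 V.

+1.233 V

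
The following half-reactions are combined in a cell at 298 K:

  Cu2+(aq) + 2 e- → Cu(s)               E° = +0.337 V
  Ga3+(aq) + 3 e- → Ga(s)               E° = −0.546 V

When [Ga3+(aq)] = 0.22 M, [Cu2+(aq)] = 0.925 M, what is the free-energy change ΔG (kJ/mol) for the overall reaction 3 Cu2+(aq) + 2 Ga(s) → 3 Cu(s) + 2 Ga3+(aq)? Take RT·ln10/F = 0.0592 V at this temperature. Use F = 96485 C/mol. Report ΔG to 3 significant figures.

With Cu²⁺/Cu reduced at the cathode, E°cell = +0.337 − (−0.546) = +0.883 V and n = 6.
The reaction quotient is [Ga3+(aq)]^2 / [Cu2+(aq)]^3 = 0.0612; by Nernst, E = +0.883 − (0.0592/6)(−1.214) = +0.8950 V.
Finally ΔG = −nFE = −(6)(96485 C/mol)(+0.8950 V) = −518 kJ/mol.

−518 kJ/mol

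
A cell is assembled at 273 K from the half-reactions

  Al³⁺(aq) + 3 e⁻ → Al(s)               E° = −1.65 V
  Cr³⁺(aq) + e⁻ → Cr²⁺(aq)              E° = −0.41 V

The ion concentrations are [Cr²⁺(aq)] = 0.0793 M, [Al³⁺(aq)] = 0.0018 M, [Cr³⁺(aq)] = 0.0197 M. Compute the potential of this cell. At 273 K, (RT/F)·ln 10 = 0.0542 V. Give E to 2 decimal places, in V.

+1.26 V

Since E°(Cr³⁺/Cr²⁺) > E°(Al³⁺/Al), Cr³⁺/Cr²⁺ serves as the cathode.
E°cell = −0.41 − (−1.65) = +1.24 V, with n = 3 electrons transferred.
Balancing gives 3 Cr³⁺(aq) + Al(s) → 3 Cr²⁺(aq) + Al³⁺(aq); hence Q = ([Cr²⁺(aq)]^3·[Al³⁺(aq)]) / [Cr³⁺(aq)]^3 = 0.117 (log Q = −0.930).
By the Nernst equation, E = +1.24 − (0.0542/3)·(−0.930) = +1.26 V.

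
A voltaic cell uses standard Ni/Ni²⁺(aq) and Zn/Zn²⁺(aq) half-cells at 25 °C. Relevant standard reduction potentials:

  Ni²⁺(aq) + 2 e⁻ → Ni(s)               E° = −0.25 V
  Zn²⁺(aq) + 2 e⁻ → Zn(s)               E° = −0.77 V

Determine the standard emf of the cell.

+0.52 V

The Ni²⁺/Ni couple has the higher E°, so Ni ion is reduced (cathode) and Zn is oxidized (anode).
E°cell = E°(cathode) − E°(anode) = −0.25 − (−0.77) = +0.52 V.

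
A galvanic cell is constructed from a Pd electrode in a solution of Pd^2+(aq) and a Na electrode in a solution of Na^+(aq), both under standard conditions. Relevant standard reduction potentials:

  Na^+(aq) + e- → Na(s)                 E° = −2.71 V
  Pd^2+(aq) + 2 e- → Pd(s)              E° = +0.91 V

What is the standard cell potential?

+3.62 V

Of the two couples in this cell, the one with the more positive reduction potential is reduced at the cathode: here that is Pd²⁺/Pd (+0.91 V); Na⁺/Na (−2.71 V) is the anode.
E°cell = E°(cathode) − E°(anode) = +0.91 − (−2.71) = +3.62 V.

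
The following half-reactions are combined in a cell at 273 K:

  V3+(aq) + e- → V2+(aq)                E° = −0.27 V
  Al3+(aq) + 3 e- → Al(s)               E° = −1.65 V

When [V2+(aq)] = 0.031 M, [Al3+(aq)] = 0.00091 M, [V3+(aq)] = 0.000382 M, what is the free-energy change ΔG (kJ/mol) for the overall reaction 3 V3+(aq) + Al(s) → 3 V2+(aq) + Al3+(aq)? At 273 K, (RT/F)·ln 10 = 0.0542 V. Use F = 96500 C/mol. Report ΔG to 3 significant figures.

−385 kJ/mol

With V³⁺/V²⁺ reduced at the cathode, E°cell = −0.27 − (−1.65) = +1.38 V and n = 3.
Here Q = ([V2+(aq)]^3·[Al3+(aq)]) / [V3+(aq)]^3 = 486 (log Q = 2.687), giving E = +1.38 − (0.0542/3)·(2.687) = +1.3315 V.
Then ΔG = −nFE = −3 × 96500 × +1.3315 J/mol = −385 kJ/mol.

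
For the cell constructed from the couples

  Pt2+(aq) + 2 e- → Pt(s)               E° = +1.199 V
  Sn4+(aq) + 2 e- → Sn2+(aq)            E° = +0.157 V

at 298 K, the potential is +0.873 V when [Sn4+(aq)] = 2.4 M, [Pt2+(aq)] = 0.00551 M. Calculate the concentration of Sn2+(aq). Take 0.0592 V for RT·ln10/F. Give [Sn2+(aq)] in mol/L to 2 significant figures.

0.00085 M

The Pt²⁺/Pt couple has the larger reduction potential, so it is the cathode: E°cell = +1.199 − (+0.157) = +1.042 V and n = 2.
Rearranging E = E° − (0.0592/n)·log Q gives log Q = 2(+1.042 − (+0.873))/0.0592 = 5.709.
The balanced reaction is Pt2+(aq) + Sn2+(aq) → Pt(s) + Sn4+(aq), so Q = [Sn4+(aq)] / ([Pt2+(aq)]·[Sn2+(aq)]).
Solving for the unknown gives log [Sn2+(aq)] = −3.070, so [Sn2+(aq)] ≈ 0.00085 M.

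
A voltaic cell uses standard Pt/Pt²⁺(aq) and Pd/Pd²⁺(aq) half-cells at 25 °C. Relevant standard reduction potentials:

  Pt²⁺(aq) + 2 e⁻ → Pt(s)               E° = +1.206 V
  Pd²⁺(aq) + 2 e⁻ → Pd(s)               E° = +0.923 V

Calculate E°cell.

+0.283 V

Of the two couples in this cell, the one with the more positive reduction potential is reduced at the cathode: here that is Pt²⁺/Pt (+1.206 V); Pd²⁺/Pd (+0.923 V) is the anode.
E°cell = E°(cathode) − E°(anode) = +1.206 − (+0.923) = +0.283 V.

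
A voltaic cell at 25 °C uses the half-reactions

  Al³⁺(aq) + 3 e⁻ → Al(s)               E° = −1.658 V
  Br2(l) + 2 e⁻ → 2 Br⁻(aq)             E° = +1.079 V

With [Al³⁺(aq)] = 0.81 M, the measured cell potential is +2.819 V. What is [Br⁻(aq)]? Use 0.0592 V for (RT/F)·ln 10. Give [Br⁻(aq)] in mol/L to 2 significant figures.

0.044 M

The Br₂/Br⁻ couple has the larger reduction potential, so it is the cathode: E°cell = +1.079 − (−1.658) = +2.737 V and n = 6.
Since E = E° − (0.0592/n)·log Q, log Q = n(E° − E)/0.0592 = −8.311.
The balanced reaction is 3 Br2(l) + 2 Al(s) → 6 Br⁻(aq) + 2 Al³⁺(aq), so Q = [Br⁻(aq)]^6·[Al³⁺(aq)]^2.
Substituting the known concentrations and solving, log [Br⁻(aq)] = −1.355 and [Br⁻(aq)] = 0.044 M.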